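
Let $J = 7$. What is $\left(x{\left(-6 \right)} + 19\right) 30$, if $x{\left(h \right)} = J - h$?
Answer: $960$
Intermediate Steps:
$x{\left(h \right)} = 7 - h$
$\left(x{\left(-6 \right)} + 19\right) 30 = \left(\left(7 - -6\right) + 19\right) 30 = \left(\left(7 + 6\right) + 19\right) 30 = \left(13 + 19\right) 30 = 32 \cdot 30 = 960$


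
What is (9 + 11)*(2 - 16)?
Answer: -280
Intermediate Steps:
(9 + 11)*(2 - 16) = 20*(-14) = -280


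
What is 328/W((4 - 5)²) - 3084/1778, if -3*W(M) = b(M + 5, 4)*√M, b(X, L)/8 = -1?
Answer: 107805/889 ≈ 121.27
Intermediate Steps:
b(X, L) = -8 (b(X, L) = 8*(-1) = -8)
W(M) = 8*√M/3 (W(M) = -(-8)*√M/3 = 8*√M/3)
328/W((4 - 5)²) - 3084/1778 = 328/((8*√((4 - 5)²)/3)) - 3084/1778 = 328/((8*√((-1)²)/3)) - 3084*1/1778 = 328/((8*√1/3)) - 1542/889 = 328/(((8/3)*1)) - 1542/889 = 328/(8/3) - 1542/889 = 328*(3/8) - 1542/889 = 123 - 1542/889 = 107805/889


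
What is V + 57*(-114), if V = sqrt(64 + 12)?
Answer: -6498 + 2*sqrt(19) ≈ -6489.3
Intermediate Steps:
V = 2*sqrt(19) (V = sqrt(76) = 2*sqrt(19) ≈ 8.7178)
V + 57*(-114) = 2*sqrt(19) + 57*(-114) = 2*sqrt(19) - 6498 = -6498 + 2*sqrt(19)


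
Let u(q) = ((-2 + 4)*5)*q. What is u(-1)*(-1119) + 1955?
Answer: 13145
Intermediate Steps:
u(q) = 10*q (u(q) = (2*5)*q = 10*q)
u(-1)*(-1119) + 1955 = (10*(-1))*(-1119) + 1955 = -10*(-1119) + 1955 = 11190 + 1955 = 13145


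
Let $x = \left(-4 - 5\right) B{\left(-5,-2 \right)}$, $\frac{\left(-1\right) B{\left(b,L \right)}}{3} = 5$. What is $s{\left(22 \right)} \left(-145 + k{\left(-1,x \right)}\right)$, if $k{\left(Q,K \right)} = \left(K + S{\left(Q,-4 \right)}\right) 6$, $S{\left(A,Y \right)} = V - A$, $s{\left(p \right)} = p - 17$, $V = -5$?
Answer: $3205$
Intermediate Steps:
$B{\left(b,L \right)} = -15$ ($B{\left(b,L \right)} = \left(-3\right) 5 = -15$)
$x = 135$ ($x = \left(-4 - 5\right) \left(-15\right) = \left(-9\right) \left(-15\right) = 135$)
$s{\left(p \right)} = -17 + p$
$S{\left(A,Y \right)} = -5 - A$
$k{\left(Q,K \right)} = -30 - 6 Q + 6 K$ ($k{\left(Q,K \right)} = \left(K - \left(5 + Q\right)\right) 6 = \left(-5 + K - Q\right) 6 = -30 - 6 Q + 6 K$)
$s{\left(22 \right)} \left(-145 + k{\left(-1,x \right)}\right) = \left(-17 + 22\right) \left(-145 - -786\right) = 5 \left(-145 + \left(-30 + 6 + 810\right)\right) = 5 \left(-145 + 786\right) = 5 \cdot 641 = 3205$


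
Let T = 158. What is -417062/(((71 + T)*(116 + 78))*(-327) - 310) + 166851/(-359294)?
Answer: -284262339448/652460478241 ≈ -0.43568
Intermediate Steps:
-417062/(((71 + T)*(116 + 78))*(-327) - 310) + 166851/(-359294) = -417062/(((71 + 158)*(116 + 78))*(-327) - 310) + 166851/(-359294) = -417062/((229*194)*(-327) - 310) + 166851*(-1/359294) = -417062/(44426*(-327) - 310) - 166851/359294 = -417062/(-14527302 - 310) - 166851/359294 = -417062/(-14527612) - 166851/359294 = -417062*(-1/14527612) - 166851/359294 = 208531/7263806 - 166851/359294 = -284262339448/652460478241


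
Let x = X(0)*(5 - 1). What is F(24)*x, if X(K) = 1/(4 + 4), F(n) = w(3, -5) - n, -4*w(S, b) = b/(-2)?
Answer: -197/16 ≈ -12.313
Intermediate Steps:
w(S, b) = b/8 (w(S, b) = -b/(4*(-2)) = -b*(-1)/(4*2) = -(-1)*b/8 = b/8)
F(n) = -5/8 - n (F(n) = (1/8)*(-5) - n = -5/8 - n)
X(K) = 1/8
x = 1/2 (x = (5 - 1)/8 = (1/8)*4 = 1/2 ≈ 0.50000)
F(24)*x = (-5/8 - 1*24)*(1/2) = (-5/8 - 24)*(1/2) = -197/8*1/2 = -197/16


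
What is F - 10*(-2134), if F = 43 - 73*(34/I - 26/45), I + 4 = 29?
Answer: 4798327/225 ≈ 21326.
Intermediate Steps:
I = 25 (I = -4 + 29 = 25)
F = -3173/225 (F = 43 - 73*(34/25 - 26/45) = 43 - 73*176/225 = 43 - 12848/225 = -3173/225 ≈ -14.102)
F - 10*(-2134) = -3173/225 - 10*(-2134) = -3173/225 + 21340 = 4798327/225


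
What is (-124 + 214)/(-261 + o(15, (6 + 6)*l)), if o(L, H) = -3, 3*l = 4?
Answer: -15/44 ≈ -0.34091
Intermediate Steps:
l = 4/3 (l = (⅓)*4 = 4/3 ≈ 1.3333)
(-124 + 214)/(-261 + o(15, (6 + 6)*l)) = (-124 + 214)/(-261 - 3) = 90/(-264) = 90*(-1/264) = -15/44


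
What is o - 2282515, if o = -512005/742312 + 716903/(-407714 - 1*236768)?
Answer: -545985691043010953/239203361192 ≈ -2.2825e+6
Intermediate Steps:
o = -431071853073/239203361192 (o = -512005*1/742312 + 716903/(-407714 - 236768) = -512005/742312 + 716903/(-644482) = -512005/742312 + 716903*(-1/644482) = -512005/742312 - 716903/644482 = -431071853073/239203361192 ≈ -1.8021)
o - 2282515 = -431071853073/239203361192 - 2282515 = -545985691043010953/239203361192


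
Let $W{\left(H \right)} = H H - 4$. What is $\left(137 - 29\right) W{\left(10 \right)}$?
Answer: $10368$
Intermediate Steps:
$W{\left(H \right)} = -4 + H^{2}$ ($W{\left(H \right)} = H^{2} - 4 = -4 + H^{2}$)
$\left(137 - 29\right) W{\left(10 \right)} = \left(137 - 29\right) \left(-4 + 10^{2}\right) = 108 \left(-4 + 100\right) = 108 \cdot 96 = 10368$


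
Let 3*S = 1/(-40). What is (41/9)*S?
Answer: -41/1080 ≈ -0.037963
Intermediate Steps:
S = -1/120 (S = (1/3)/(-40) = (1/3)*(-1/40) = -1/120 ≈ -0.0083333)
(41/9)*S = (41/9)*(-1/120) = -41/1080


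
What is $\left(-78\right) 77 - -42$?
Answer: $-5964$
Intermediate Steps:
$\left(-78\right) 77 - -42 = -6006 + \left(45 - 3\right) = -6006 + 42 = -5964$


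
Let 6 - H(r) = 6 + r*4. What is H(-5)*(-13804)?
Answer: -276080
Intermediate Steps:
H(r) = -4*r (H(r) = 6 - (6 + r*4) = 6 - (6 + 4*r) = 6 + (-6 - 4*r) = -4*r)
H(-5)*(-13804) = -4*(-5)*(-13804) = 20*(-13804) = -276080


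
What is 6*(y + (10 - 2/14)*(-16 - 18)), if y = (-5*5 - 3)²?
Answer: 18852/7 ≈ 2693.1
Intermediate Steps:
y = 784 (y = (-25 - 3)² = (-28)² = 784)
6*(y + (10 - 2/14)*(-16 - 18)) = 6*(784 + (10 - 2/14)*(-16 - 18)) = 6*(784 + (10 - 2*1/14)*(-34)) = 6*(784 + (10 - ⅐)*(-34)) = 6*(784 + (69/7)*(-34)) = 6*(784 - 2346/7) = 6*(3142/7) = 18852/7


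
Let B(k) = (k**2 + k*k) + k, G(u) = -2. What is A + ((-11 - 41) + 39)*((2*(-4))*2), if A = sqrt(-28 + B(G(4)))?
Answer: 208 + I*sqrt(22) ≈ 208.0 + 4.6904*I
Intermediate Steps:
B(k) = k + 2*k**2 (B(k) = (k**2 + k**2) + k = 2*k**2 + k = k + 2*k**2)
A = I*sqrt(22) (A = sqrt(-28 - 2*(1 + 2*(-2))) = sqrt(-28 - 2*(1 - 4)) = sqrt(-28 - 2*(-3)) = sqrt(-28 + 6) = sqrt(-22) = I*sqrt(22) ≈ 4.6904*I)
A + ((-11 - 41) + 39)*((2*(-4))*2) = I*sqrt(22) + ((-11 - 41) + 39)*((2*(-4))*2) = I*sqrt(22) + (-52 + 39)*(-8*2) = I*sqrt(22) - 13*(-16) = I*sqrt(22) + 208 = 208 + I*sqrt(22)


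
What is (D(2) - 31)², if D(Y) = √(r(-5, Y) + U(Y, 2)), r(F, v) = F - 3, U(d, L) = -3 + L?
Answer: 952 - 186*I ≈ 952.0 - 186.0*I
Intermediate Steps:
r(F, v) = -3 + F
D(Y) = 3*I (D(Y) = √((-3 - 5) + (-3 + 2)) = √(-8 - 1) = √(-9) = 3*I)
(D(2) - 31)² = (3*I - 31)² = (-31 + 3*I)²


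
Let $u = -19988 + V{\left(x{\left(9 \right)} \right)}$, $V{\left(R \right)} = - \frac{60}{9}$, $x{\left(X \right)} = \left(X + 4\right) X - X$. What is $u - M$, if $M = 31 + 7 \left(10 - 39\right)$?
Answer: $- \frac{59468}{3} \approx -19823.0$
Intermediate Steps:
$x{\left(X \right)} = - X + X \left(4 + X\right)$ ($x{\left(X \right)} = \left(4 + X\right) X - X = X \left(4 + X\right) - X = - X + X \left(4 + X\right)$)
$V{\left(R \right)} = - \frac{20}{3}$ ($V{\left(R \right)} = \left(-60\right) \frac{1}{9} = - \frac{20}{3}$)
$M = -172$ ($M = 31 + 7 \left(10 - 39\right) = 31 + 7 \left(-29\right) = 31 - 203 = -172$)
$u = - \frac{59984}{3}$ ($u = -19988 - \frac{20}{3} = - \frac{59984}{3} \approx -19995.0$)
$u - M = - \frac{59984}{3} - -172 = - \frac{59984}{3} + 172 = - \frac{59468}{3}$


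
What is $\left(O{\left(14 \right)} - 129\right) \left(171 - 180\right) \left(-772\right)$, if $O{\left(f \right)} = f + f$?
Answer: $-701748$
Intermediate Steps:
$O{\left(f \right)} = 2 f$
$\left(O{\left(14 \right)} - 129\right) \left(171 - 180\right) \left(-772\right) = \left(2 \cdot 14 - 129\right) \left(171 - 180\right) \left(-772\right) = \left(28 - 129\right) \left(-9\right) \left(-772\right) = \left(-101\right) \left(-9\right) \left(-772\right) = 909 \left(-772\right) = -701748$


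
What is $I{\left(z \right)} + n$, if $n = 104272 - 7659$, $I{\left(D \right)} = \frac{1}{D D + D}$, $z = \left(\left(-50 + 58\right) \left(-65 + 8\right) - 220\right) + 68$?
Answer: $\frac{35655607329}{369056} \approx 96613.0$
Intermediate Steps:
$z = -608$ ($z = \left(8 \left(-57\right) - 220\right) + 68 = \left(-456 - 220\right) + 68 = -676 + 68 = -608$)
$I{\left(D \right)} = \frac{1}{D + D^{2}}$ ($I{\left(D \right)} = \frac{1}{D^{2} + D} = \frac{1}{D + D^{2}}$)
$n = 96613$
$I{\left(z \right)} + n = \frac{1}{\left(-608\right) \left(1 - 608\right)} + 96613 = - \frac{1}{608 \left(-607\right)} + 96613 = \left(- \frac{1}{608}\right) \left(- \frac{1}{607}\right) + 96613 = \frac{1}{369056} + 96613 = \frac{35655607329}{369056}$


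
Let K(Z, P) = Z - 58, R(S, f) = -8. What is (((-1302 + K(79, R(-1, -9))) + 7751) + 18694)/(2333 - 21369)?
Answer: -6291/4759 ≈ -1.3219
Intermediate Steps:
K(Z, P) = -58 + Z
(((-1302 + K(79, R(-1, -9))) + 7751) + 18694)/(2333 - 21369) = (((-1302 + (-58 + 79)) + 7751) + 18694)/(2333 - 21369) = (((-1302 + 21) + 7751) + 18694)/(-19036) = ((-1281 + 7751) + 18694)*(-1/19036) = (6470 + 18694)*(-1/19036) = 25164*(-1/19036) = -6291/4759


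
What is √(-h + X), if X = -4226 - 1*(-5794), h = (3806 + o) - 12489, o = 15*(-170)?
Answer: √12801 ≈ 113.14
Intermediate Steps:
o = -2550
h = -11233 (h = (3806 - 2550) - 12489 = 1256 - 12489 = -11233)
X = 1568 (X = -4226 + 5794 = 1568)
√(-h + X) = √(-1*(-11233) + 1568) = √(11233 + 1568) = √12801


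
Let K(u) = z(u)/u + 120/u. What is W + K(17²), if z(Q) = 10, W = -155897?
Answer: -45054103/289 ≈ -1.5590e+5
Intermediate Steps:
K(u) = 130/u (K(u) = 10/u + 120/u = 130/u)
W + K(17²) = -155897 + 130/(17²) = -155897 + 130/289 = -45054103/289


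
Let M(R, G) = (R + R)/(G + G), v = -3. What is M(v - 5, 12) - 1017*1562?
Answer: -4765664/3 ≈ -1.5886e+6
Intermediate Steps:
M(R, G) = R/G (M(R, G) = (2*R)/((2*G)) = (2*R)*(1/(2*G)) = R/G)
M(v - 5, 12) - 1017*1562 = (-3 - 5)/12 - 1017*1562 = -8*1/12 - 1588554 = -⅔ - 1588554 = -4765664/3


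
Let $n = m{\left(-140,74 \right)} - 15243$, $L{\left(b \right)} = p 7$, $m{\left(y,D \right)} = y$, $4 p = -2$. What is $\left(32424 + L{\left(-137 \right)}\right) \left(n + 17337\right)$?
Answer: $63349657$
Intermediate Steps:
$p = - \frac{1}{2}$ ($p = \frac{1}{4} \left(-2\right) = - \frac{1}{2} \approx -0.5$)
$L{\left(b \right)} = - \frac{7}{2}$ ($L{\left(b \right)} = \left(- \frac{1}{2}\right) 7 = - \frac{7}{2}$)
$n = -15383$ ($n = -140 - 15243 = -15383$)
$\left(32424 + L{\left(-137 \right)}\right) \left(n + 17337\right) = \left(32424 - \frac{7}{2}\right) \left(-15383 + 17337\right) = \frac{64841}{2} \cdot 1954 = 63349657$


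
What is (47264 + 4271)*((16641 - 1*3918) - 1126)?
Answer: 597651395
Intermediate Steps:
(47264 + 4271)*((16641 - 1*3918) - 1126) = 51535*((16641 - 3918) - 1126) = 51535*(12723 - 1126) = 51535*11597 = 597651395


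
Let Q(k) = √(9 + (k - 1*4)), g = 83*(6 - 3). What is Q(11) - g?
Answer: -245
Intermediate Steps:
g = 249 (g = 83*3 = 249)
Q(k) = √(5 + k) (Q(k) = √(9 + (k - 4)) = √(9 + (-4 + k)) = √(5 + k))
Q(11) - g = √(5 + 11) - 1*249 = √16 - 249 = 4 - 249 = -245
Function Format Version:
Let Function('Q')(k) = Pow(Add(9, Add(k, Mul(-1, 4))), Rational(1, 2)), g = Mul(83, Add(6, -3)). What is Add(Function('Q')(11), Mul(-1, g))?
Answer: -245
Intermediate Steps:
g = 249 (g = Mul(83, 3) = 249)
Function('Q')(k) = Pow(Add(5, k), Rational(1, 2)) (Function('Q')(k) = Pow(Add(9, Add(k, -4)), Rational(1, 2)) = Pow(Add(9, Add(-4, k)), Rational(1, 2)) = Pow(Add(5, k), Rational(1, 2)))
Add(Function('Q')(11), Mul(-1, g)) = Add(Pow(Add(5, 11), Rational(1, 2)), Mul(-1, 249)) = Add(Pow(16, Rational(1, 2)), -249) = Add(4, -249) = -245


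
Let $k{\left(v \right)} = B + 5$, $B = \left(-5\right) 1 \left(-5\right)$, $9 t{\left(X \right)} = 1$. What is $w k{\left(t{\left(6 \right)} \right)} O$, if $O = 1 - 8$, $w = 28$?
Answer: $-5880$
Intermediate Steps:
$t{\left(X \right)} = \frac{1}{9}$ ($t{\left(X \right)} = \frac{1}{9} \cdot 1 = \frac{1}{9}$)
$B = 25$ ($B = \left(-5\right) \left(-5\right) = 25$)
$k{\left(v \right)} = 30$ ($k{\left(v \right)} = 25 + 5 = 30$)
$O = -7$
$w k{\left(t{\left(6 \right)} \right)} O = 28 \cdot 30 \left(-7\right) = 840 \left(-7\right) = -5880$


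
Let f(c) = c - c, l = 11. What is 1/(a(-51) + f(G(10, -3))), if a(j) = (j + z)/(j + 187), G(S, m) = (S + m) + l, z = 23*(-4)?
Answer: -136/143 ≈ -0.95105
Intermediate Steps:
z = -92
G(S, m) = 11 + S + m (G(S, m) = (S + m) + 11 = 11 + S + m)
f(c) = 0
a(j) = (-92 + j)/(187 + j) (a(j) = (j - 92)/(j + 187) = (-92 + j)/(187 + j))
1/(a(-51) + f(G(10, -3))) = 1/((-92 - 51)/(187 - 51) + 0) = 1/(-143/136 + 0) = 1/(-143/136) = -136/143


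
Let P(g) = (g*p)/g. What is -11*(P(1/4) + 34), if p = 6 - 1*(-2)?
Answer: -462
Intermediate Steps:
p = 8 (p = 6 + 2 = 8)
P(g) = 8 (P(g) = (g*8)/g = (8*g)/g = 8)
-11*(P(1/4) + 34) = -11*(8 + 34) = -11*42 = -462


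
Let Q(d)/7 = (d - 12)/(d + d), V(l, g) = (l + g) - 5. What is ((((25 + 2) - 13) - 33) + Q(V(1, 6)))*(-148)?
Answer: 5402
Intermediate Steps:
V(l, g) = -5 + g + l (V(l, g) = (g + l) - 5 = -5 + g + l)
Q(d) = 7*(-12 + d)/(2*d) (Q(d) = 7*((d - 12)/(d + d)) = 7*((-12 + d)/((2*d))) = 7*((-12 + d)*(1/(2*d))) = 7*((-12 + d)/(2*d)) = 7*(-12 + d)/(2*d))
((((25 + 2) - 13) - 33) + Q(V(1, 6)))*(-148) = ((((25 + 2) - 13) - 33) + (7/2 - 42/(-5 + 6 + 1)))*(-148) = (((27 - 13) - 33) + (7/2 - 42/2))*(-148) = ((14 - 33) + (7/2 - 42*½))*(-148) = (-19 + (7/2 - 21))*(-148) = (-19 - 35/2)*(-148) = -73/2*(-148) = 5402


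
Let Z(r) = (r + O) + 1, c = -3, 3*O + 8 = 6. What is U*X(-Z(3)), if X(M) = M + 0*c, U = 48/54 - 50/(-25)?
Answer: -260/27 ≈ -9.6296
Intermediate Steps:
O = -⅔ (O = -8/3 + (⅓)*6 = -8/3 + 2 = -⅔ ≈ -0.66667)
Z(r) = ⅓ + r (Z(r) = (r - ⅔) + 1 = (-⅔ + r) + 1 = ⅓ + r)
U = 26/9 (U = 48*(1/54) - 50*(-1/25) = 8/9 + 2 = 26/9 ≈ 2.8889)
X(M) = M (X(M) = M + 0*(-3) = M + 0 = M)
U*X(-Z(3)) = 26*(-(⅓ + 3))/9 = 26*(-1*10/3)/9 = (26/9)*(-10/3) = -260/27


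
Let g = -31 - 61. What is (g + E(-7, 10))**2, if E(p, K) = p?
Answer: 9801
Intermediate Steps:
g = -92
(g + E(-7, 10))**2 = (-92 - 7)**2 = (-99)**2 = 9801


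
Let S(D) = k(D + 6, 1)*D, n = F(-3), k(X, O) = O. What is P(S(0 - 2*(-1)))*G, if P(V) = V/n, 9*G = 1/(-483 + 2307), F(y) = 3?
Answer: 1/24624 ≈ 4.0611e-5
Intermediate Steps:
n = 3
S(D) = D (S(D) = 1*D = D)
G = 1/16416 (G = 1/(9*(-483 + 2307)) = (⅑)/1824 = (⅑)*(1/1824) = 1/16416 ≈ 6.0916e-5)
P(V) = V/3
P(S(0 - 2*(-1)))*G = ((0 - 2*(-1))/3)*(1/16416) = ((0 + 2)/3)*(1/16416) = ((⅓)*2)*(1/16416) = (⅔)*(1/16416) = 1/24624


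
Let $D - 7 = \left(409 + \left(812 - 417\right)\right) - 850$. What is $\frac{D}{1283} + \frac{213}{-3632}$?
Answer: $- \frac{414927}{4659856} \approx -0.089043$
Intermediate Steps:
$D = -39$ ($D = 7 + \left(\left(409 + \left(812 - 417\right)\right) - 850\right) = 7 + \left(\left(409 + 395\right) - 850\right) = 7 + \left(804 - 850\right) = 7 - 46 = -39$)
$\frac{D}{1283} + \frac{213}{-3632} = - \frac{39}{1283} + \frac{213}{-3632} = \left(-39\right) \frac{1}{1283} + 213 \left(- \frac{1}{3632}\right) = - \frac{39}{1283} - \frac{213}{3632} = - \frac{414927}{4659856}$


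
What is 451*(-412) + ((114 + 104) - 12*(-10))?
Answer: -185474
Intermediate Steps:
451*(-412) + ((114 + 104) - 12*(-10)) = -185812 + (218 + 120) = -185812 + 338 = -185474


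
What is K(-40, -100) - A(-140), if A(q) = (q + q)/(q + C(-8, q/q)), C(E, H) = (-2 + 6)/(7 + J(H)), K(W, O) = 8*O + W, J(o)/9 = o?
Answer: -470680/559 ≈ -842.00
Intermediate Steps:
J(o) = 9*o
K(W, O) = W + 8*O
C(E, H) = 4/(7 + 9*H) (C(E, H) = (-2 + 6)/(7 + 9*H) = 4/(7 + 9*H))
A(q) = 2*q/(¼ + q) (A(q) = (q + q)/(q + 4/(7 + 9*(q/q))) = (2*q)/(q + 4/(7 + 9*1)) = (2*q)/(q + 4/(7 + 9)) = (2*q)/(q + 4/16) = (2*q)/(q + 4*(1/16)) = (2*q)/(q + ¼) = (2*q)/(¼ + q) = 2*q/(¼ + q))
K(-40, -100) - A(-140) = (-40 + 8*(-100)) - 8*(-140)/(1 + 4*(-140)) = (-40 - 800) - 8*(-140)/(1 - 560) = -840 - 8*(-140)/(-559) = -840 - 8*(-140)*(-1)/559 = -840 - 1*1120/559 = -840 - 1120/559 = -470680/559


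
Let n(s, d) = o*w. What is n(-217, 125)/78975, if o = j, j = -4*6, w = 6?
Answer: -16/8775 ≈ -0.0018234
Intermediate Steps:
j = -24
o = -24
n(s, d) = -144 (n(s, d) = -24*6 = -144)
n(-217, 125)/78975 = -144/78975 = -144*1/78975 = -16/8775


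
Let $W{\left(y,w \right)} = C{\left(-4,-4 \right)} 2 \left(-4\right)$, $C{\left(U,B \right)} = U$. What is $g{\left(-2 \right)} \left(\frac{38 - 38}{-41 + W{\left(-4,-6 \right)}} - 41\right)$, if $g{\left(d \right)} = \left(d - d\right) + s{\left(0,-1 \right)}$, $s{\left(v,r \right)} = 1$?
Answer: $-41$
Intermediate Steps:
$W{\left(y,w \right)} = 32$ ($W{\left(y,w \right)} = \left(-4\right) 2 \left(-4\right) = \left(-8\right) \left(-4\right) = 32$)
$g{\left(d \right)} = 1$ ($g{\left(d \right)} = \left(d - d\right) + 1 = 0 + 1 = 1$)
$g{\left(-2 \right)} \left(\frac{38 - 38}{-41 + W{\left(-4,-6 \right)}} - 41\right) = 1 \left(\frac{38 - 38}{-41 + 32} - 41\right) = 1 \left(\frac{0}{-9} - 41\right) = 1 \left(0 \left(- \frac{1}{9}\right) - 41\right) = 1 \left(0 - 41\right) = 1 \left(-41\right) = -41$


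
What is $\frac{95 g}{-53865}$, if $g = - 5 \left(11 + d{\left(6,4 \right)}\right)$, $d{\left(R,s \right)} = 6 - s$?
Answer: $\frac{65}{567} \approx 0.11464$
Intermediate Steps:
$g = -65$ ($g = - 5 \left(11 + \left(6 - 4\right)\right) = - 5 \left(11 + 2\right) = \left(-5\right) 13 = -65$)
$\frac{95 g}{-53865} = \frac{95 \left(-65\right)}{-53865} = \left(-6175\right) \left(- \frac{1}{53865}\right) = \frac{65}{567}$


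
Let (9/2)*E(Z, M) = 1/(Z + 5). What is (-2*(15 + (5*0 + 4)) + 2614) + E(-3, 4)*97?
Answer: 23281/9 ≈ 2586.8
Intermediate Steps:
E(Z, M) = 2/(9*(5 + Z)) (E(Z, M) = 2/(9*(Z + 5)) = 2/(9*(5 + Z)))
(-2*(15 + (5*0 + 4)) + 2614) + E(-3, 4)*97 = (-2*(15 + (5*0 + 4)) + 2614) + (2/(9*(5 - 3)))*97 = (-2*(15 + (0 + 4)) + 2614) + ((2/9)/2)*97 = (-2*(15 + 4) + 2614) + ((2/9)*(1/2))*97 = (-2*19 + 2614) + (1/9)*97 = (-38 + 2614) + 97/9 = 2576 + 97/9 = 23281/9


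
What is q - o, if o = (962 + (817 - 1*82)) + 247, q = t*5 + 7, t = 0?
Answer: -1937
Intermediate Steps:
q = 7 (q = 0*5 + 7 = 0 + 7 = 7)
o = 1944 (o = (962 + (817 - 82)) + 247 = (962 + 735) + 247 = 1697 + 247 = 1944)
q - o = 7 - 1*1944 = 7 - 1944 = -1937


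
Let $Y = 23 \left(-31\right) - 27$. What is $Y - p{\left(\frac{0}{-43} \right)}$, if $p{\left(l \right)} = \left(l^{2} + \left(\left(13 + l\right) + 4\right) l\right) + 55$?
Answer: $-795$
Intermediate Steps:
$Y = -740$ ($Y = -713 - 27 = -740$)
$p{\left(l \right)} = 55 + l^{2} + l \left(17 + l\right)$ ($p{\left(l \right)} = \left(l^{2} + \left(17 + l\right) l\right) + 55 = \left(l^{2} + l \left(17 + l\right)\right) + 55 = 55 + l^{2} + l \left(17 + l\right)$)
$Y - p{\left(\frac{0}{-43} \right)} = -740 - \left(55 + 2 \left(\frac{0}{-43}\right)^{2} + 17 \frac{0}{-43}\right) = -740 - \left(55 + 2 \left(0 \left(- \frac{1}{43}\right)\right)^{2} + 17 \cdot 0 \left(- \frac{1}{43}\right)\right) = -740 - \left(55 + 2 \cdot 0^{2} + 17 \cdot 0\right) = -740 - \left(55 + 2 \cdot 0 + 0\right) = -740 - \left(55 + 0 + 0\right) = -740 - 55 = -795$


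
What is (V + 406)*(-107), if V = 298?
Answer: -75328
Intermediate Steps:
(V + 406)*(-107) = (298 + 406)*(-107) = 704*(-107) = -75328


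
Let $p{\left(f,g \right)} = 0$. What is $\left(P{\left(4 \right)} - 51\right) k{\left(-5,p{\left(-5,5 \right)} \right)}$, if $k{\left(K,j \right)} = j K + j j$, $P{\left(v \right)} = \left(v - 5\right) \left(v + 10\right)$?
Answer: $0$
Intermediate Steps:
$P{\left(v \right)} = \left(-5 + v\right) \left(10 + v\right)$
$k{\left(K,j \right)} = j^{2} + K j$ ($k{\left(K,j \right)} = K j + j^{2} = j^{2} + K j$)
$\left(P{\left(4 \right)} - 51\right) k{\left(-5,p{\left(-5,5 \right)} \right)} = \left(\left(-50 + 4^{2} + 5 \cdot 4\right) - 51\right) 0 \left(-5 + 0\right) = \left(\left(-50 + 16 + 20\right) - 51\right) 0 \left(-5\right) = \left(-14 - 51\right) 0 = \left(-65\right) 0 = 0$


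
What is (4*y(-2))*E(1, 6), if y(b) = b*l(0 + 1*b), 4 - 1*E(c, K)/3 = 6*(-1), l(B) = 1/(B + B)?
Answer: 60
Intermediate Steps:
l(B) = 1/(2*B)
E(c, K) = 30 (E(c, K) = 12 - 18*(-1) = 12 - 3*(-6) = 12 + 18 = 30)
y(b) = ½ (y(b) = b*(1/(2*(0 + 1*b))) = b*(1/(2*(0 + b))) = b*(1/(2*b)) = ½)
(4*y(-2))*E(1, 6) = (4*(½))*30 = 2*30 = 60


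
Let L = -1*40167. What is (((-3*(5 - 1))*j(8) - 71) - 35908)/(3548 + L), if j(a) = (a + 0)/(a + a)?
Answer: 35985/36619 ≈ 0.98269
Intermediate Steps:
j(a) = ½ (j(a) = a/((2*a)) = a*(1/(2*a)) = ½)
L = -40167
(((-3*(5 - 1))*j(8) - 71) - 35908)/(3548 + L) = ((-3*(5 - 1)*(½) - 71) - 35908)/(3548 - 40167) = ((-3*4*(½) - 71) - 35908)/(-36619) = ((-12*½ - 71) - 35908)*(-1/36619) = ((-6 - 71) - 35908)*(-1/36619) = (-77 - 35908)*(-1/36619) = -35985*(-1/36619) = 35985/36619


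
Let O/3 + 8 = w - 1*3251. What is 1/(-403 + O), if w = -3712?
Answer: -1/21316 ≈ -4.6913e-5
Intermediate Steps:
O = -20913 (O = -24 + 3*(-3712 - 1*3251) = -24 + 3*(-3712 - 3251) = -24 + 3*(-6963) = -24 - 20889 = -20913)
1/(-403 + O) = 1/(-403 - 20913) = 1/(-21316) = -1/21316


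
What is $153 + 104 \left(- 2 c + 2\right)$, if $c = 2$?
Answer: $-55$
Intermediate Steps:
$153 + 104 \left(- 2 c + 2\right) = 153 + 104 \left(\left(-2\right) 2 + 2\right) = 153 + 104 \left(-4 + 2\right) = 153 + 104 \left(-2\right) = 153 - 208 = -55$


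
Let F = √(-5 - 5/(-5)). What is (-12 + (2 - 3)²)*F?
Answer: -22*I ≈ -22.0*I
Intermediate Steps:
F = 2*I (F = √(-5 - 5*(-⅕)) = √(-5 + 1) = √(-4) = 2*I ≈ 2.0*I)
(-12 + (2 - 3)²)*F = (-12 + (2 - 3)²)*(2*I) = (-12 + (-1)²)*(2*I) = (-12 + 1)*(2*I) = -22*I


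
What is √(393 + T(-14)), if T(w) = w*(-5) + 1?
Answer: 4*√29 ≈ 21.541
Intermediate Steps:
T(w) = 1 - 5*w (T(w) = -5*w + 1 = 1 - 5*w)
√(393 + T(-14)) = √(393 + (1 - 5*(-14))) = √(393 + (1 + 70)) = √(393 + 71) = √464 = 4*√29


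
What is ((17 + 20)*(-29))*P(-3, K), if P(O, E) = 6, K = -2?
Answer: -6438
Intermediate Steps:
((17 + 20)*(-29))*P(-3, K) = ((17 + 20)*(-29))*6 = (37*(-29))*6 = -1073*6 = -6438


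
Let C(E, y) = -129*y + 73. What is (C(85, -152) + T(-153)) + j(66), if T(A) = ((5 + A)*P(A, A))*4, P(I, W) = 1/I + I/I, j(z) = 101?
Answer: 2936662/153 ≈ 19194.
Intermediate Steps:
C(E, y) = 73 - 129*y
P(I, W) = 1 + 1/I (P(I, W) = 1/I + 1 = 1 + 1/I)
T(A) = 4*(1 + A)*(5 + A)/A (T(A) = ((5 + A)*((1 + A)/A))*4 = ((1 + A)*(5 + A)/A)*4 = 4*(1 + A)*(5 + A)/A)
(C(85, -152) + T(-153)) + j(66) = ((73 - 129*(-152)) + (24 + 4*(-153) + 20/(-153))) + 101 = ((73 + 19608) + (24 - 612 + 20*(-1/153))) + 101 = (19681 + (24 - 612 - 20/153)) + 101 = (19681 - 89984/153) + 101 = 2921209/153 + 101 = 2936662/153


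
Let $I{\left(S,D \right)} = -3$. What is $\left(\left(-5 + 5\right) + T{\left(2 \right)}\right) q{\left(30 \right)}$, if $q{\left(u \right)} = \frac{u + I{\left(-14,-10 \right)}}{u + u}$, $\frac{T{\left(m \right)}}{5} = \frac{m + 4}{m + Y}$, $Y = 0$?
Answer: $\frac{27}{4} \approx 6.75$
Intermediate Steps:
$T{\left(m \right)} = \frac{5 \left(4 + m\right)}{m}$ ($T{\left(m \right)} = 5 \frac{m + 4}{m + 0} = 5 \frac{4 + m}{m} = \frac{5 \left(4 + m\right)}{m}$)
$q{\left(u \right)} = \frac{-3 + u}{2 u}$ ($q{\left(u \right)} = \frac{u - 3}{u + u} = \frac{-3 + u}{2 u}$)
$\left(\left(-5 + 5\right) + T{\left(2 \right)}\right) q{\left(30 \right)} = \left(\left(-5 + 5\right) + \left(5 + \frac{20}{2}\right)\right) \frac{-3 + 30}{2 \cdot 30} = \left(0 + \left(5 + 20 \cdot \frac{1}{2}\right)\right) \frac{1}{2} \cdot \frac{1}{30} \cdot 27 = \left(0 + \left(5 + 10\right)\right) \frac{9}{20} = \left(0 + 15\right) \frac{9}{20} = 15 \cdot \frac{9}{20} = \frac{27}{4}$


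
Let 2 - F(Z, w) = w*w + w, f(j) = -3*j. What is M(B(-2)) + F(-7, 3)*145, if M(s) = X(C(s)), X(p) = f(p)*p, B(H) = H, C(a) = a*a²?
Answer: -1642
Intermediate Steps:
C(a) = a³
F(Z, w) = 2 - w - w² (F(Z, w) = 2 - (w*w + w) = 2 - (w² + w) = 2 - (w + w²) = 2 + (-w - w²) = 2 - w - w²)
X(p) = -3*p² (X(p) = (-3*p)*p = -3*p²)
M(s) = -3*s⁶
M(B(-2)) + F(-7, 3)*145 = -3*(-2)⁶ + (2 - 1*3 - 1*3²)*145 = -3*64 + (2 - 3 - 1*9)*145 = -192 + (2 - 3 - 9)*145 = -192 - 10*145 = -192 - 1450 = -1642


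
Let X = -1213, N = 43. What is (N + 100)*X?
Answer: -173459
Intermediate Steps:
(N + 100)*X = (43 + 100)*(-1213) = 143*(-1213) = -173459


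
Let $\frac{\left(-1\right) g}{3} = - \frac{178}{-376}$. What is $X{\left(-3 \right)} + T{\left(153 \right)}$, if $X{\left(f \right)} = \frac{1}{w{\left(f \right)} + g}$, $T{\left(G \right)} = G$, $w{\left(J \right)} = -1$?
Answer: $\frac{69427}{455} \approx 152.59$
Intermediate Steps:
$g = - \frac{267}{188}$ ($g = - 3 \left(- \frac{178}{-376}\right) = - 3 \left(\left(-178\right) \left(- \frac{1}{376}\right)\right) = \left(-3\right) \frac{89}{188} = - \frac{267}{188} \approx -1.4202$)
$X{\left(f \right)} = - \frac{188}{455}$ ($X{\left(f \right)} = \frac{1}{-1 - \frac{267}{188}} = \frac{1}{- \frac{455}{188}} = - \frac{188}{455}$)
$X{\left(-3 \right)} + T{\left(153 \right)} = - \frac{188}{455} + 153 = \frac{69427}{455}$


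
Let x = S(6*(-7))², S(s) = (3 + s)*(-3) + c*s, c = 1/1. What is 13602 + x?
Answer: 19227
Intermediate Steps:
c = 1
S(s) = -9 - 2*s (S(s) = (3 + s)*(-3) + 1*s = (-9 - 3*s) + s = -9 - 2*s)
x = 5625 (x = (-9 - 12*(-7))² = (-9 - 2*(-42))² = (-9 + 84)² = 75² = 5625)
13602 + x = 13602 + 5625 = 19227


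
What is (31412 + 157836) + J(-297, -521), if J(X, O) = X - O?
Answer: 189472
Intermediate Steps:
(31412 + 157836) + J(-297, -521) = (31412 + 157836) + (-297 - 1*(-521)) = 189248 + (-297 + 521) = 189248 + 224 = 189472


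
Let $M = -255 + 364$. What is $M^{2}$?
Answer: $11881$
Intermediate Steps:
$M = 109$
$M^{2} = 109^{2} = 11881$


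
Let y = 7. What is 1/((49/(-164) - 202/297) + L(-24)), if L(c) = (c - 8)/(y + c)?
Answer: 828036/748079 ≈ 1.1069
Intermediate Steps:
L(c) = (-8 + c)/(7 + c) (L(c) = (c - 8)/(7 + c) = (-8 + c)/(7 + c))
1/((49/(-164) - 202/297) + L(-24)) = 1/((49/(-164) - 202/297) + (-8 - 24)/(7 - 24)) = 1/((49*(-1/164) - 202*1/297) - 32/(-17)) = 1/((-49/164 - 202/297) - 1/17*(-32)) = 1/(-47681/48708 + 32/17) = 1/(748079/828036) = 828036/748079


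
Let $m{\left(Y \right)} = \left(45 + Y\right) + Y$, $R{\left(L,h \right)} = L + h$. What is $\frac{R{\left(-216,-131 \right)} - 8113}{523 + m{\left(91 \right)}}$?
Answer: $- \frac{282}{25} \approx -11.28$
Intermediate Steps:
$m{\left(Y \right)} = 45 + 2 Y$
$\frac{R{\left(-216,-131 \right)} - 8113}{523 + m{\left(91 \right)}} = \frac{\left(-216 - 131\right) - 8113}{523 + \left(45 + 2 \cdot 91\right)} = \frac{-347 - 8113}{523 + \left(45 + 182\right)} = - \frac{8460}{523 + 227} = - \frac{8460}{750} = \left(-8460\right) \frac{1}{750} = - \frac{282}{25}$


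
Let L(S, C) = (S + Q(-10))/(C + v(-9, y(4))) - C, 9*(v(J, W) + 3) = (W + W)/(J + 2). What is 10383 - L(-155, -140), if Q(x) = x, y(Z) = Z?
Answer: 92350736/9017 ≈ 10242.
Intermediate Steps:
v(J, W) = -3 + 2*W/(9*(2 + J)) (v(J, W) = -3 + ((W + W)/(J + 2))/9 = -3 + ((2*W)/(2 + J))/9 = -3 + (2*W/(2 + J))/9 = -3 + 2*W/(9*(2 + J)))
L(S, C) = -C + (-10 + S)/(-197/63 + C) (L(S, C) = (S - 10)/(C + (-54 - 27*(-9) + 2*4)/(9*(2 - 9))) - C = (-10 + S)/(C + (⅑)*(-54 + 243 + 8)/(-7)) - C = (-10 + S)/(C + (⅑)*(-⅐)*197) - C = (-10 + S)/(C - 197/63) - C = (-10 + S)/(-197/63 + C) - C = -C + (-10 + S)/(-197/63 + C))
10383 - L(-155, -140) = 10383 - (-630 - 63*(-140)² + 63*(-155) + 197*(-140))/(-197 + 63*(-140)) = 10383 - (-630 - 63*19600 - 9765 - 27580)/(-197 - 8820) = 10383 - (-630 - 1234800 - 9765 - 27580)/(-9017) = 10383 - (-1)*(-1272775)/9017 = 10383 - 1*1272775/9017 = 10383 - 1272775/9017 = 92350736/9017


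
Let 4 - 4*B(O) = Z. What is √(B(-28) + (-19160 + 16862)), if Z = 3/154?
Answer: I*√217903070/308 ≈ 47.927*I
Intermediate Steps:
Z = 3/154 (Z = 3*(1/154) = 3/154 ≈ 0.019481)
B(O) = 613/616 (B(O) = 1 - ¼*3/154 = 1 - 3/616 = 613/616)
√(B(-28) + (-19160 + 16862)) = √(613/616 + (-19160 + 16862)) = √(613/616 - 2298) = √(-1414955/616) = I*√217903070/308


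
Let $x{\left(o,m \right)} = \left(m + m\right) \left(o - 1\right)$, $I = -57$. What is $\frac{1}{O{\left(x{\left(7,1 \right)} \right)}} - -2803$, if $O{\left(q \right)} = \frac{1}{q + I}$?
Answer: $2758$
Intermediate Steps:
$x{\left(o,m \right)} = 2 m \left(-1 + o\right)$
$O{\left(q \right)} = \frac{1}{-57 + q}$ ($O{\left(q \right)} = \frac{1}{q - 57} = \frac{1}{-57 + q}$)
$\frac{1}{O{\left(x{\left(7,1 \right)} \right)}} - -2803 = \frac{1}{\frac{1}{-57 + 2 \cdot 1 \left(-1 + 7\right)}} - -2803 = \frac{1}{\frac{1}{-57 + 2 \cdot 1 \cdot 6}} + 2803 = \frac{1}{\frac{1}{-57 + 12}} + 2803 = \frac{1}{\frac{1}{-45}} + 2803 = \frac{1}{- \frac{1}{45}} + 2803 = -45 + 2803 = 2758$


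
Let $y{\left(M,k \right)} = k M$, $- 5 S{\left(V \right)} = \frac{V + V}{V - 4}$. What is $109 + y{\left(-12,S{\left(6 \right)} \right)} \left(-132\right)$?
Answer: $- \frac{8959}{5} \approx -1791.8$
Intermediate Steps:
$S{\left(V \right)} = - \frac{2 V}{5 \left(-4 + V\right)}$ ($S{\left(V \right)} = - \frac{\left(V + V\right) \frac{1}{V - 4}}{5} = - \frac{2 V \frac{1}{-4 + V}}{5} = - \frac{2 V}{5 \left(-4 + V\right)}$)
$y{\left(M,k \right)} = M k$
$109 + y{\left(-12,S{\left(6 \right)} \right)} \left(-132\right) = 109 + - 12 \left(\left(-2\right) 6 \frac{1}{-20 + 5 \cdot 6}\right) \left(-132\right) = 109 + - 12 \left(\left(-2\right) 6 \frac{1}{-20 + 30}\right) \left(-132\right) = 109 + - 12 \left(\left(-2\right) 6 \cdot \frac{1}{10}\right) \left(-132\right) = 109 + \left(-12\right) \left(- \frac{6}{5}\right) \left(-132\right) = 109 + \frac{72}{5} \left(-132\right) = 109 - \frac{9504}{5} = - \frac{8959}{5}$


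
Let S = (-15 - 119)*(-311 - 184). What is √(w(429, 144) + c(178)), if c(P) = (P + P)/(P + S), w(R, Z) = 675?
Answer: √186610041878/16627 ≈ 25.981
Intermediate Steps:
S = 66330 (S = -134*(-495) = 66330)
c(P) = 2*P/(66330 + P) (c(P) = (P + P)/(P + 66330) = (2*P)/(66330 + P) = 2*P/(66330 + P))
√(w(429, 144) + c(178)) = √(675 + 2*178/(66330 + 178)) = √(675 + 2*178/66508) = √(675 + 2*178*(1/66508)) = √(675 + 89/16627) = √(11223314/16627) = √186610041878/16627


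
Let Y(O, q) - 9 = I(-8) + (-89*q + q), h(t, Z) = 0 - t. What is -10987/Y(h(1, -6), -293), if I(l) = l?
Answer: -10987/25785 ≈ -0.42610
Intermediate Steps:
h(t, Z) = -t
Y(O, q) = 1 - 88*q (Y(O, q) = 9 + (-8 + (-89*q + q)) = 9 + (-8 - 88*q) = 1 - 88*q)
-10987/Y(h(1, -6), -293) = -10987/(1 - 88*(-293)) = -10987/(1 + 25784) = -10987/25785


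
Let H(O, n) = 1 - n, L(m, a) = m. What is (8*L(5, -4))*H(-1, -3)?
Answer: 160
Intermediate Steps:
(8*L(5, -4))*H(-1, -3) = (8*5)*(1 - 1*(-3)) = 40*(1 + 3) = 40*4 = 160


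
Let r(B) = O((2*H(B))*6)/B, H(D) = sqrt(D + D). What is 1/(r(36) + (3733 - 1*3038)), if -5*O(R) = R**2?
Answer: 5/3187 ≈ 0.0015689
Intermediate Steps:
H(D) = sqrt(2)*sqrt(D) (H(D) = sqrt(2*D) = sqrt(2)*sqrt(D))
O(R) = -R**2/5
r(B) = -288/5 (r(B) = (-288*B/5)/B = -288/5)
1/(r(36) + (3733 - 1*3038)) = 1/(-288/5 + (3733 - 1*3038)) = 1/(-288/5 + (3733 - 3038)) = 1/(-288/5 + 695) = 1/(3187/5) = 5/3187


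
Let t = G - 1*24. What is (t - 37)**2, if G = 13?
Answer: 2304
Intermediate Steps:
t = -11 (t = 13 - 1*24 = 13 - 24 = -11)
(t - 37)**2 = (-11 - 37)**2 = (-48)**2 = 2304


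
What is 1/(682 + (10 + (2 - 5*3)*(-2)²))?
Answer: 1/640 ≈ 0.0015625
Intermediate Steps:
1/(682 + (10 + (2 - 5*3)*(-2)²)) = 1/(682 + (10 + (2 - 15)*4)) = 1/(682 + (10 - 13*4)) = 1/(682 + (10 - 52)) = 1/(682 - 42) = 1/640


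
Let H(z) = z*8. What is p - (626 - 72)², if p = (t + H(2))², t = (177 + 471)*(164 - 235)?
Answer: 2114957148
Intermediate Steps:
H(z) = 8*z
t = -46008 (t = 648*(-71) = -46008)
p = 2115264064 (p = (-46008 + 8*2)² = (-46008 + 16)² = (-45992)² = 2115264064)
p - (626 - 72)² = 2115264064 - (626 - 72)² = 2115264064 - 1*554² = 2115264064 - 1*306916 = 2115264064 - 306916 = 2114957148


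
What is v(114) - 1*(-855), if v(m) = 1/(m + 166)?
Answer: 239401/280 ≈ 855.00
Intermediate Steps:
v(m) = 1/(166 + m)
v(114) - 1*(-855) = 1/(166 + 114) - 1*(-855) = 1/280 + 855 = 239401/280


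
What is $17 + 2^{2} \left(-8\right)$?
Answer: $-15$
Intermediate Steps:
$17 + 2^{2} \left(-8\right) = 17 + 4 \left(-8\right) = 17 - 32 = -15$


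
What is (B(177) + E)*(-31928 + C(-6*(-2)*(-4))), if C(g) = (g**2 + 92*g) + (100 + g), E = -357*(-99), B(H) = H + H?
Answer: -1213269636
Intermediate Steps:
B(H) = 2*H
E = 35343
C(g) = 100 + g**2 + 93*g
(B(177) + E)*(-31928 + C(-6*(-2)*(-4))) = (2*177 + 35343)*(-31928 + (100 + (-6*(-2)*(-4))**2 + 93*(-6*(-2)*(-4)))) = (354 + 35343)*(-31928 + (100 + (12*(-4))**2 + 93*(12*(-4)))) = 35697*(-31928 + (100 + (-48)**2 + 93*(-48))) = 35697*(-31928 + (100 + 2304 - 4464)) = 35697*(-31928 - 2060) = 35697*(-33988) = -1213269636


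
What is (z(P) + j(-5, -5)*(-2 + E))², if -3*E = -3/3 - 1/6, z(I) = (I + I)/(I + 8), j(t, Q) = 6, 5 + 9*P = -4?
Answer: 43681/441 ≈ 99.050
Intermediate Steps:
P = -1 (P = -5/9 + (⅑)*(-4) = -5/9 - 4/9 = -1)
z(I) = 2*I/(8 + I) (z(I) = (2*I)/(8 + I) = 2*I/(8 + I))
E = 7/18 (E = -(-3/3 - 1/6)/3 = -(-3*⅓ - 1*⅙)/3 = -(-1 - ⅙)/3 = -⅓*(-7/6) = 7/18 ≈ 0.38889)
(z(P) + j(-5, -5)*(-2 + E))² = (2*(-1)/(8 - 1) + 6*(-2 + 7/18))² = (2*(-1)/7 + 6*(-29/18))² = (2*(-1)*(⅐) - 29/3)² = (-2/7 - 29/3)² = (-209/21)² = 43681/441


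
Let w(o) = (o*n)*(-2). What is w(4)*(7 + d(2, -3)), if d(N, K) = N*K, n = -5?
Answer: 40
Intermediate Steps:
d(N, K) = K*N
w(o) = 10*o (w(o) = (o*(-5))*(-2) = -5*o*(-2) = 10*o)
w(4)*(7 + d(2, -3)) = (10*4)*(7 - 3*2) = 40*(7 - 6) = 40*1 = 40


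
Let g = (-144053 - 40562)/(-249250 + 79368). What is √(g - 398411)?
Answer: I*√13671899923174/5858 ≈ 631.2*I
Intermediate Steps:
g = 184615/169882 (g = -184615/(-169882) = -184615*(-1/169882) = 184615/169882 ≈ 1.0867)
√(g - 398411) = √(184615/169882 - 398411) = √(-67682672887/169882) = I*√13671899923174/5858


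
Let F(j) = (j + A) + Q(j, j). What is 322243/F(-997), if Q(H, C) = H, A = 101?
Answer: -322243/1893 ≈ -170.23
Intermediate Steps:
F(j) = 101 + 2*j (F(j) = (j + 101) + j = (101 + j) + j = 101 + 2*j)
322243/F(-997) = 322243/(101 + 2*(-997)) = 322243/(101 - 1994) = 322243/(-1893) = 322243*(-1/1893) = -322243/1893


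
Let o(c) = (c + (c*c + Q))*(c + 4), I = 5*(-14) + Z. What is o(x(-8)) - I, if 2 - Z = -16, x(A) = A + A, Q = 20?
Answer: -3068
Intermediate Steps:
x(A) = 2*A
Z = 18 (Z = 2 - 1*(-16) = 2 + 16 = 18)
I = -52 (I = 5*(-14) + 18 = -70 + 18 = -52)
o(c) = (4 + c)*(20 + c + c²) (o(c) = (c + (c*c + 20))*(c + 4) = (c + (c² + 20))*(4 + c) = (c + (20 + c²))*(4 + c) = (20 + c + c²)*(4 + c) = (4 + c)*(20 + c + c²))
o(x(-8)) - I = (80 + (2*(-8))³ + 5*(2*(-8))² + 24*(2*(-8))) - 1*(-52) = (80 + (-16)³ + 5*(-16)² + 24*(-16)) + 52 = (80 - 4096 + 5*256 - 384) + 52 = (80 - 4096 + 1280 - 384) + 52 = -3120 + 52 = -3068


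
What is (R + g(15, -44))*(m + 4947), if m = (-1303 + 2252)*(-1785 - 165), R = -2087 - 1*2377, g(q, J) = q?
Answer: 8211087747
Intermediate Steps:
R = -4464 (R = -2087 - 2377 = -4464)
m = -1850550 (m = 949*(-1950) = -1850550)
(R + g(15, -44))*(m + 4947) = (-4464 + 15)*(-1850550 + 4947) = -4449*(-1845603) = 8211087747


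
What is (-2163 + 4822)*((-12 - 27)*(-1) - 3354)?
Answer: -8814585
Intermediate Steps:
(-2163 + 4822)*((-12 - 27)*(-1) - 3354) = 2659*(-39*(-1) - 3354) = 2659*(39 - 3354) = 2659*(-3315) = -8814585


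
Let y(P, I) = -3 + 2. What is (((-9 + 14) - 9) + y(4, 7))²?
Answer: 25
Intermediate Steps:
y(P, I) = -1
(((-9 + 14) - 9) + y(4, 7))² = (((-9 + 14) - 9) - 1)² = ((5 - 9) - 1)² = (-4 - 1)² = (-5)² = 25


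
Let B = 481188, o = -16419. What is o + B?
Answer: 464769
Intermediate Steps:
o + B = -16419 + 481188 = 464769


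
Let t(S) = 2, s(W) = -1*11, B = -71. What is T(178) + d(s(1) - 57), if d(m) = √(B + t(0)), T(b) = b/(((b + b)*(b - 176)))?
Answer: ¼ + I*√69 ≈ 0.25 + 8.3066*I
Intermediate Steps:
s(W) = -11
T(b) = 1/(2*(-176 + b)) (T(b) = b/(((2*b)*(-176 + b))) = b/((2*b*(-176 + b))) = b*(1/(2*b*(-176 + b))) = 1/(2*(-176 + b)))
d(m) = I*√69 (d(m) = √(-71 + 2) = √(-69) = I*√69)
T(178) + d(s(1) - 57) = 1/(2*(-176 + 178)) + I*√69 = (½)/2 + I*√69 = (½)*(½) + I*√69 = ¼ + I*√69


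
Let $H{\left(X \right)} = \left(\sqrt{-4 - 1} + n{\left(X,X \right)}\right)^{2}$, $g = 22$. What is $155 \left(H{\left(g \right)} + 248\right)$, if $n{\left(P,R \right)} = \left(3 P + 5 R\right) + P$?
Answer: $6114285 + 61380 i \sqrt{5} \approx 6.1143 \cdot 10^{6} + 1.3725 \cdot 10^{5} i$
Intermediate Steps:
$n{\left(P,R \right)} = 4 P + 5 R$
$H{\left(X \right)} = \left(9 X + i \sqrt{5}\right)^{2}$ ($H{\left(X \right)} = \left(\sqrt{-4 - 1} + \left(4 X + 5 X\right)\right)^{2} = \left(\sqrt{-5} + 9 X\right)^{2} = \left(i \sqrt{5} + 9 X\right)^{2} = \left(9 X + i \sqrt{5}\right)^{2}$)
$155 \left(H{\left(g \right)} + 248\right) = 155 \left(\left(9 \cdot 22 + i \sqrt{5}\right)^{2} + 248\right) = 155 \left(\left(198 + i \sqrt{5}\right)^{2} + 248\right) = 155 \left(248 + \left(198 + i \sqrt{5}\right)^{2}\right) = 38440 + 155 \left(198 + i \sqrt{5}\right)^{2}$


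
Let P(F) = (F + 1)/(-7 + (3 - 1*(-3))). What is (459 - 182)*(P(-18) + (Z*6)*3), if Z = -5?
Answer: -20221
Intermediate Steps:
P(F) = -1 - F (P(F) = (1 + F)/(-7 + (3 + 3)) = (1 + F)/(-7 + 6) = (1 + F)/(-1) = (1 + F)*(-1) = -1 - F)
(459 - 182)*(P(-18) + (Z*6)*3) = (459 - 182)*((-1 - 1*(-18)) - 5*6*3) = 277*((-1 + 18) - 30*3) = 277*(17 - 90) = 277*(-73) = -20221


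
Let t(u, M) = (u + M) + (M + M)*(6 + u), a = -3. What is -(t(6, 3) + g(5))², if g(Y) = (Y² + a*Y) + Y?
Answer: -9216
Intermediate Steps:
g(Y) = Y² - 2*Y (g(Y) = (Y² - 3*Y) + Y = Y² - 2*Y)
t(u, M) = M + u + 2*M*(6 + u) (t(u, M) = (M + u) + (2*M)*(6 + u) = (M + u) + 2*M*(6 + u) = M + u + 2*M*(6 + u))
-(t(6, 3) + g(5))² = -((6 + 13*3 + 2*3*6) + 5*(-2 + 5))² = -((6 + 39 + 36) + 5*3)² = -(81 + 15)² = -1*96² = -1*9216 = -9216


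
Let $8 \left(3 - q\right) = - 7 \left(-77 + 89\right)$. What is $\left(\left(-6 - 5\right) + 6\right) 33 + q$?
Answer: $- \frac{303}{2} \approx -151.5$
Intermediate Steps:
$q = \frac{27}{2}$ ($q = 3 - \frac{\left(-7\right) \left(-77 + 89\right)}{8} = 3 - \frac{\left(-7\right) 12}{8} = 3 - - \frac{21}{2} = 3 + \frac{21}{2} = \frac{27}{2} \approx 13.5$)
$\left(\left(-6 - 5\right) + 6\right) 33 + q = \left(\left(-6 - 5\right) + 6\right) 33 + \frac{27}{2} = \left(-11 + 6\right) 33 + \frac{27}{2} = \left(-5\right) 33 + \frac{27}{2} = -165 + \frac{27}{2} = - \frac{303}{2}$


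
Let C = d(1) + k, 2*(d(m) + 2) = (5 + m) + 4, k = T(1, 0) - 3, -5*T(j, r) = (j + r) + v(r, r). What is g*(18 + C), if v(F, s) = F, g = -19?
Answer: -1691/5 ≈ -338.20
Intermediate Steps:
T(j, r) = -2*r/5 - j/5 (T(j, r) = -((j + r) + r)/5 = -(j + 2*r)/5 = -2*r/5 - j/5)
k = -16/5 (k = (-⅖*0 - ⅕*1) - 3 = (0 - ⅕) - 3 = -⅕ - 3 = -16/5 ≈ -3.2000)
d(m) = 5/2 + m/2 (d(m) = -2 + ((5 + m) + 4)/2 = -2 + (9 + m)/2 = -2 + (9/2 + m/2) = 5/2 + m/2)
C = -⅕ (C = (5/2 + (½)*1) - 16/5 = (5/2 + ½) - 16/5 = 3 - 16/5 = -⅕ ≈ -0.20000)
g*(18 + C) = -19*(18 - ⅕) = -19*89/5 = -1691/5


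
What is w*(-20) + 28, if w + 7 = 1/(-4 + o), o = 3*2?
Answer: 158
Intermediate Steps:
o = 6
w = -13/2 (w = -7 + 1/(-4 + 6) = -7 + 1/2 = -13/2 ≈ -6.5000)
w*(-20) + 28 = -13/2*(-20) + 28 = 130 + 28 = 158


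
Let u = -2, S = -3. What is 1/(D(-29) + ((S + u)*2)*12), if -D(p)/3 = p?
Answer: -1/33 ≈ -0.030303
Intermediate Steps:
D(p) = -3*p
1/(D(-29) + ((S + u)*2)*12) = 1/(-3*(-29) + ((-3 - 2)*2)*12) = 1/(87 - 5*2*12) = 1/(87 - 10*12) = 1/(87 - 120) = 1/(-33) = -1/33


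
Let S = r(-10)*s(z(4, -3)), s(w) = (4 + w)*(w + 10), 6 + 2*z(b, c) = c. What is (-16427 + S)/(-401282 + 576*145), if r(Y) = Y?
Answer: 32799/635524 ≈ 0.051609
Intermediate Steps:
z(b, c) = -3 + c/2
s(w) = (4 + w)*(10 + w)
S = 55/2 (S = -10*(40 + (-3 + (½)*(-3))² + 14*(-3 + (½)*(-3))) = -10*(40 + (-3 - 3/2)² + 14*(-3 - 3/2)) = -10*(40 + (-9/2)² + 14*(-9/2)) = -10*(40 + 81/4 - 63) = -10*(-11/4) = 55/2 ≈ 27.500)
(-16427 + S)/(-401282 + 576*145) = (-16427 + 55/2)/(-401282 + 576*145) = -32799/(2*(-401282 + 83520)) = -32799/2/(-317762) = -32799/2*(-1/317762) = 32799/635524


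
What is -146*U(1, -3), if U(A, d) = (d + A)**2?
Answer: -584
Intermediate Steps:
U(A, d) = (A + d)**2
-146*U(1, -3) = -146*(1 - 3)**2 = -146*(-2)**2 = -146*4 = -584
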